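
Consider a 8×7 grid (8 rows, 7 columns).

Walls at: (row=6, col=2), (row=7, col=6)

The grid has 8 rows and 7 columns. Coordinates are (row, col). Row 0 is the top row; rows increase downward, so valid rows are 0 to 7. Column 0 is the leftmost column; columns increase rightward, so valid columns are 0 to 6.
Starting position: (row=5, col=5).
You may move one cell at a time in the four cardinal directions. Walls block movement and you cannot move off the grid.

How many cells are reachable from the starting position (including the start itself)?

Answer: Reachable cells: 54

Derivation:
BFS flood-fill from (row=5, col=5):
  Distance 0: (row=5, col=5)
  Distance 1: (row=4, col=5), (row=5, col=4), (row=5, col=6), (row=6, col=5)
  Distance 2: (row=3, col=5), (row=4, col=4), (row=4, col=6), (row=5, col=3), (row=6, col=4), (row=6, col=6), (row=7, col=5)
  Distance 3: (row=2, col=5), (row=3, col=4), (row=3, col=6), (row=4, col=3), (row=5, col=2), (row=6, col=3), (row=7, col=4)
  Distance 4: (row=1, col=5), (row=2, col=4), (row=2, col=6), (row=3, col=3), (row=4, col=2), (row=5, col=1), (row=7, col=3)
  Distance 5: (row=0, col=5), (row=1, col=4), (row=1, col=6), (row=2, col=3), (row=3, col=2), (row=4, col=1), (row=5, col=0), (row=6, col=1), (row=7, col=2)
  Distance 6: (row=0, col=4), (row=0, col=6), (row=1, col=3), (row=2, col=2), (row=3, col=1), (row=4, col=0), (row=6, col=0), (row=7, col=1)
  Distance 7: (row=0, col=3), (row=1, col=2), (row=2, col=1), (row=3, col=0), (row=7, col=0)
  Distance 8: (row=0, col=2), (row=1, col=1), (row=2, col=0)
  Distance 9: (row=0, col=1), (row=1, col=0)
  Distance 10: (row=0, col=0)
Total reachable: 54 (grid has 54 open cells total)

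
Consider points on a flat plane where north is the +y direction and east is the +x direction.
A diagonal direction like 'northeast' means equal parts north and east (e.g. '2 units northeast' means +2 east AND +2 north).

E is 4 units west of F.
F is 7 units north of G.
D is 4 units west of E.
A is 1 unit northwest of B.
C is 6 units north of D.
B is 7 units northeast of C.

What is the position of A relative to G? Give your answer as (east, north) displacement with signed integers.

Place G at the origin (east=0, north=0).
  F is 7 units north of G: delta (east=+0, north=+7); F at (east=0, north=7).
  E is 4 units west of F: delta (east=-4, north=+0); E at (east=-4, north=7).
  D is 4 units west of E: delta (east=-4, north=+0); D at (east=-8, north=7).
  C is 6 units north of D: delta (east=+0, north=+6); C at (east=-8, north=13).
  B is 7 units northeast of C: delta (east=+7, north=+7); B at (east=-1, north=20).
  A is 1 unit northwest of B: delta (east=-1, north=+1); A at (east=-2, north=21).
Therefore A relative to G: (east=-2, north=21).

Answer: A is at (east=-2, north=21) relative to G.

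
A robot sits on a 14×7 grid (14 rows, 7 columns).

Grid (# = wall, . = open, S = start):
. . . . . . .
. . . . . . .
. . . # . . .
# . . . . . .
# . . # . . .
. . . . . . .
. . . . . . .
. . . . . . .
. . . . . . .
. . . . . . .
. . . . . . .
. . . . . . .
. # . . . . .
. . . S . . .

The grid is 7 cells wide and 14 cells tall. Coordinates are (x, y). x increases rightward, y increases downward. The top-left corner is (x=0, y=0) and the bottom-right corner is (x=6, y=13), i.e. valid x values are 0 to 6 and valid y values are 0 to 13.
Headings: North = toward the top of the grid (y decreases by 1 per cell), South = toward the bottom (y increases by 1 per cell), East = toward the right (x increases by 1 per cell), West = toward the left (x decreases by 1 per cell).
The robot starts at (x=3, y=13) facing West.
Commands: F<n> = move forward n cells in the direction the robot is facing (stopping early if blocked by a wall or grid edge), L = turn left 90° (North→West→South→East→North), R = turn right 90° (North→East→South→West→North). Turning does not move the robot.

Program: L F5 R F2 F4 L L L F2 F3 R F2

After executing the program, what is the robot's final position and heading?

Answer: Final position: (x=2, y=8), facing East

Derivation:
Start: (x=3, y=13), facing West
  L: turn left, now facing South
  F5: move forward 0/5 (blocked), now at (x=3, y=13)
  R: turn right, now facing West
  F2: move forward 2, now at (x=1, y=13)
  F4: move forward 1/4 (blocked), now at (x=0, y=13)
  L: turn left, now facing South
  L: turn left, now facing East
  L: turn left, now facing North
  F2: move forward 2, now at (x=0, y=11)
  F3: move forward 3, now at (x=0, y=8)
  R: turn right, now facing East
  F2: move forward 2, now at (x=2, y=8)
Final: (x=2, y=8), facing East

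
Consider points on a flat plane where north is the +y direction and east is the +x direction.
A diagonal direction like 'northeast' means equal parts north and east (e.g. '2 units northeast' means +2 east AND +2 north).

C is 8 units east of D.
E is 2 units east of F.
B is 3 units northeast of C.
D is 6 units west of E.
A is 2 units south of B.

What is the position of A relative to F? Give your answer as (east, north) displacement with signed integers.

Answer: A is at (east=7, north=1) relative to F.

Derivation:
Place F at the origin (east=0, north=0).
  E is 2 units east of F: delta (east=+2, north=+0); E at (east=2, north=0).
  D is 6 units west of E: delta (east=-6, north=+0); D at (east=-4, north=0).
  C is 8 units east of D: delta (east=+8, north=+0); C at (east=4, north=0).
  B is 3 units northeast of C: delta (east=+3, north=+3); B at (east=7, north=3).
  A is 2 units south of B: delta (east=+0, north=-2); A at (east=7, north=1).
Therefore A relative to F: (east=7, north=1).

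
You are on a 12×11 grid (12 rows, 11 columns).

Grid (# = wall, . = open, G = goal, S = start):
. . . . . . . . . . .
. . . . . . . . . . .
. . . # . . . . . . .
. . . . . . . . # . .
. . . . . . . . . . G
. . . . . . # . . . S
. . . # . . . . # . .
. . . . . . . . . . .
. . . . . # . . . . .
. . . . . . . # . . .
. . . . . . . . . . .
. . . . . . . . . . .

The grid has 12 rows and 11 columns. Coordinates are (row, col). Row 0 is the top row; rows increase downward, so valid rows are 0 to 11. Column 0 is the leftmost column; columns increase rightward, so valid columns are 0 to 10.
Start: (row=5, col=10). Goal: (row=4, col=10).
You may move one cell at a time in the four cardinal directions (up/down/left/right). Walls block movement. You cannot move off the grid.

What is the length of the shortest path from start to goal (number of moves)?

Answer: Shortest path length: 1

Derivation:
BFS from (row=5, col=10) until reaching (row=4, col=10):
  Distance 0: (row=5, col=10)
  Distance 1: (row=4, col=10), (row=5, col=9), (row=6, col=10)  <- goal reached here
One shortest path (1 moves): (row=5, col=10) -> (row=4, col=10)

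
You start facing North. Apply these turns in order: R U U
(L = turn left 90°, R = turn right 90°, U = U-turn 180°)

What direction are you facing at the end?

Answer: Final heading: East

Derivation:
Start: North
  R (right (90° clockwise)) -> East
  U (U-turn (180°)) -> West
  U (U-turn (180°)) -> East
Final: East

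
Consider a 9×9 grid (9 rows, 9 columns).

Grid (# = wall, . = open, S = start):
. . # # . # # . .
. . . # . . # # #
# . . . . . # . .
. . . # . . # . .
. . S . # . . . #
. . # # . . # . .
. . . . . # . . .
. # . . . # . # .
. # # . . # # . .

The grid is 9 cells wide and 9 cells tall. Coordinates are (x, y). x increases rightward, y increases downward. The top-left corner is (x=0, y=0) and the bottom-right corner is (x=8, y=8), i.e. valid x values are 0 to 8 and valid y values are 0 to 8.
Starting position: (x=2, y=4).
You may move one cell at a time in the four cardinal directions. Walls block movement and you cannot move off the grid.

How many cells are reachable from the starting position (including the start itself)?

BFS flood-fill from (x=2, y=4):
  Distance 0: (x=2, y=4)
  Distance 1: (x=2, y=3), (x=1, y=4), (x=3, y=4)
  Distance 2: (x=2, y=2), (x=1, y=3), (x=0, y=4), (x=1, y=5)
  Distance 3: (x=2, y=1), (x=1, y=2), (x=3, y=2), (x=0, y=3), (x=0, y=5), (x=1, y=6)
  Distance 4: (x=1, y=1), (x=4, y=2), (x=0, y=6), (x=2, y=6)
  Distance 5: (x=1, y=0), (x=0, y=1), (x=4, y=1), (x=5, y=2), (x=4, y=3), (x=3, y=6), (x=0, y=7), (x=2, y=7)
  Distance 6: (x=0, y=0), (x=4, y=0), (x=5, y=1), (x=5, y=3), (x=4, y=6), (x=3, y=7), (x=0, y=8)
  Distance 7: (x=5, y=4), (x=4, y=5), (x=4, y=7), (x=3, y=8)
  Distance 8: (x=6, y=4), (x=5, y=5), (x=4, y=8)
  Distance 9: (x=7, y=4)
  Distance 10: (x=7, y=3), (x=7, y=5)
  Distance 11: (x=7, y=2), (x=8, y=3), (x=8, y=5), (x=7, y=6)
  Distance 12: (x=8, y=2), (x=6, y=6), (x=8, y=6)
  Distance 13: (x=6, y=7), (x=8, y=7)
  Distance 14: (x=8, y=8)
  Distance 15: (x=7, y=8)
Total reachable: 54 (grid has 56 open cells total)

Answer: Reachable cells: 54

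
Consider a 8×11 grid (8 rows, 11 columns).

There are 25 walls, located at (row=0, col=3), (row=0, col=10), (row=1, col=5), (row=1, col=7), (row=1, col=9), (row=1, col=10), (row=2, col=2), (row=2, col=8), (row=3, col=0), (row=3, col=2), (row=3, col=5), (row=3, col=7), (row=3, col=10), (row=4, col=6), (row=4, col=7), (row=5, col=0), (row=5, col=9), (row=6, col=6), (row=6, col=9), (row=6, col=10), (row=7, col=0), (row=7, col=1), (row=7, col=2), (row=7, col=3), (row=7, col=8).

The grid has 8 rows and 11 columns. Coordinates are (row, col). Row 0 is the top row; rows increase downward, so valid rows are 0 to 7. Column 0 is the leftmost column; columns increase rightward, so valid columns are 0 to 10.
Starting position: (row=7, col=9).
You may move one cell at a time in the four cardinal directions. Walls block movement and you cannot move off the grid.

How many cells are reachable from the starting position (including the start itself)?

Answer: Reachable cells: 2

Derivation:
BFS flood-fill from (row=7, col=9):
  Distance 0: (row=7, col=9)
  Distance 1: (row=7, col=10)
Total reachable: 2 (grid has 63 open cells total)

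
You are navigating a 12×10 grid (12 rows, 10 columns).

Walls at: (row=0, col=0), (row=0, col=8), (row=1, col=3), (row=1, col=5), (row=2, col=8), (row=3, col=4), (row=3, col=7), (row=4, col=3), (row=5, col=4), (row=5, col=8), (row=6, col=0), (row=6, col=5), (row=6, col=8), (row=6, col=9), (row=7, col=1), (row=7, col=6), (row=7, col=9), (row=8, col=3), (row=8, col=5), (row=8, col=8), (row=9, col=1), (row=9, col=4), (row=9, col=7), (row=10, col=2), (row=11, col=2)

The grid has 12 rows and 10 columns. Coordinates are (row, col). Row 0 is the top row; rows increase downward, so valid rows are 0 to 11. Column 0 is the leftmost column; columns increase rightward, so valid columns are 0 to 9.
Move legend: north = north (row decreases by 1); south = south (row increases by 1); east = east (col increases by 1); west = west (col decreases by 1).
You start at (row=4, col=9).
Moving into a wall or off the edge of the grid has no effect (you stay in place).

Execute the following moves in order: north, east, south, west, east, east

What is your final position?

Answer: Final position: (row=4, col=9)

Derivation:
Start: (row=4, col=9)
  north (north): (row=4, col=9) -> (row=3, col=9)
  east (east): blocked, stay at (row=3, col=9)
  south (south): (row=3, col=9) -> (row=4, col=9)
  west (west): (row=4, col=9) -> (row=4, col=8)
  east (east): (row=4, col=8) -> (row=4, col=9)
  east (east): blocked, stay at (row=4, col=9)
Final: (row=4, col=9)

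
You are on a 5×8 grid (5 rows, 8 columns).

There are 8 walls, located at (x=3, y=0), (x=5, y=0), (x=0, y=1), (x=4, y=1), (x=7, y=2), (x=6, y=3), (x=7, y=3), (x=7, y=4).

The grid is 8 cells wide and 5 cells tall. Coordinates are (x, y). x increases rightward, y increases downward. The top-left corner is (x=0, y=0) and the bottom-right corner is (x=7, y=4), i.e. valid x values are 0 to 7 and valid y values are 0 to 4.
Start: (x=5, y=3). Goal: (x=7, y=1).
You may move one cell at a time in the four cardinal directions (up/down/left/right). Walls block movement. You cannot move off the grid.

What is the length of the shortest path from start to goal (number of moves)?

Answer: Shortest path length: 4

Derivation:
BFS from (x=5, y=3) until reaching (x=7, y=1):
  Distance 0: (x=5, y=3)
  Distance 1: (x=5, y=2), (x=4, y=3), (x=5, y=4)
  Distance 2: (x=5, y=1), (x=4, y=2), (x=6, y=2), (x=3, y=3), (x=4, y=4), (x=6, y=4)
  Distance 3: (x=6, y=1), (x=3, y=2), (x=2, y=3), (x=3, y=4)
  Distance 4: (x=6, y=0), (x=3, y=1), (x=7, y=1), (x=2, y=2), (x=1, y=3), (x=2, y=4)  <- goal reached here
One shortest path (4 moves): (x=5, y=3) -> (x=5, y=2) -> (x=6, y=2) -> (x=6, y=1) -> (x=7, y=1)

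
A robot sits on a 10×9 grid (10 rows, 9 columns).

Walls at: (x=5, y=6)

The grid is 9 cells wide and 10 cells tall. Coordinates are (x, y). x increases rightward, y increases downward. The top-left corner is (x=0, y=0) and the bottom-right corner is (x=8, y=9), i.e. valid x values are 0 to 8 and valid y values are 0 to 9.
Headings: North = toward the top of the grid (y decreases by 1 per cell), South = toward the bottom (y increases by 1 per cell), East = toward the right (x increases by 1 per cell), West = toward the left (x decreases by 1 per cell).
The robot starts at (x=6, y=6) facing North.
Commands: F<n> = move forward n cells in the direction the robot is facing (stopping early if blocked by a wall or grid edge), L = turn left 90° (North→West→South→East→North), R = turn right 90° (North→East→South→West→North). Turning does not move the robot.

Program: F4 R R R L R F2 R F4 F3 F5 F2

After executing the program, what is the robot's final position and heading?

Start: (x=6, y=6), facing North
  F4: move forward 4, now at (x=6, y=2)
  R: turn right, now facing East
  R: turn right, now facing South
  R: turn right, now facing West
  L: turn left, now facing South
  R: turn right, now facing West
  F2: move forward 2, now at (x=4, y=2)
  R: turn right, now facing North
  F4: move forward 2/4 (blocked), now at (x=4, y=0)
  F3: move forward 0/3 (blocked), now at (x=4, y=0)
  F5: move forward 0/5 (blocked), now at (x=4, y=0)
  F2: move forward 0/2 (blocked), now at (x=4, y=0)
Final: (x=4, y=0), facing North

Answer: Final position: (x=4, y=0), facing North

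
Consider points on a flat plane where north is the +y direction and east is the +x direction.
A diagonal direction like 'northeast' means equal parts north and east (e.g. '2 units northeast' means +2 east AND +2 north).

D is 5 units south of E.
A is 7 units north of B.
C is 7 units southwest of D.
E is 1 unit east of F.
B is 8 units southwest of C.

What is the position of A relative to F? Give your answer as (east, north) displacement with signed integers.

Place F at the origin (east=0, north=0).
  E is 1 unit east of F: delta (east=+1, north=+0); E at (east=1, north=0).
  D is 5 units south of E: delta (east=+0, north=-5); D at (east=1, north=-5).
  C is 7 units southwest of D: delta (east=-7, north=-7); C at (east=-6, north=-12).
  B is 8 units southwest of C: delta (east=-8, north=-8); B at (east=-14, north=-20).
  A is 7 units north of B: delta (east=+0, north=+7); A at (east=-14, north=-13).
Therefore A relative to F: (east=-14, north=-13).

Answer: A is at (east=-14, north=-13) relative to F.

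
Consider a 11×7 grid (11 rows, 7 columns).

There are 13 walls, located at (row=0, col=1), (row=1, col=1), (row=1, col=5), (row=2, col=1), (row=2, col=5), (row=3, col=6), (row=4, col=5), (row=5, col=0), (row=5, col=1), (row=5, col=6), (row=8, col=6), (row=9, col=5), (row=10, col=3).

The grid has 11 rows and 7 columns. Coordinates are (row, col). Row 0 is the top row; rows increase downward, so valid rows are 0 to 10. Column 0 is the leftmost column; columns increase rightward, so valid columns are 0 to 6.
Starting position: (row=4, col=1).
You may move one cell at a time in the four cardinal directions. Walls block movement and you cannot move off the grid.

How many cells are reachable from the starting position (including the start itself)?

Answer: Reachable cells: 63

Derivation:
BFS flood-fill from (row=4, col=1):
  Distance 0: (row=4, col=1)
  Distance 1: (row=3, col=1), (row=4, col=0), (row=4, col=2)
  Distance 2: (row=3, col=0), (row=3, col=2), (row=4, col=3), (row=5, col=2)
  Distance 3: (row=2, col=0), (row=2, col=2), (row=3, col=3), (row=4, col=4), (row=5, col=3), (row=6, col=2)
  Distance 4: (row=1, col=0), (row=1, col=2), (row=2, col=3), (row=3, col=4), (row=5, col=4), (row=6, col=1), (row=6, col=3), (row=7, col=2)
  Distance 5: (row=0, col=0), (row=0, col=2), (row=1, col=3), (row=2, col=4), (row=3, col=5), (row=5, col=5), (row=6, col=0), (row=6, col=4), (row=7, col=1), (row=7, col=3), (row=8, col=2)
  Distance 6: (row=0, col=3), (row=1, col=4), (row=6, col=5), (row=7, col=0), (row=7, col=4), (row=8, col=1), (row=8, col=3), (row=9, col=2)
  Distance 7: (row=0, col=4), (row=6, col=6), (row=7, col=5), (row=8, col=0), (row=8, col=4), (row=9, col=1), (row=9, col=3), (row=10, col=2)
  Distance 8: (row=0, col=5), (row=7, col=6), (row=8, col=5), (row=9, col=0), (row=9, col=4), (row=10, col=1)
  Distance 9: (row=0, col=6), (row=10, col=0), (row=10, col=4)
  Distance 10: (row=1, col=6), (row=10, col=5)
  Distance 11: (row=2, col=6), (row=10, col=6)
  Distance 12: (row=9, col=6)
Total reachable: 63 (grid has 64 open cells total)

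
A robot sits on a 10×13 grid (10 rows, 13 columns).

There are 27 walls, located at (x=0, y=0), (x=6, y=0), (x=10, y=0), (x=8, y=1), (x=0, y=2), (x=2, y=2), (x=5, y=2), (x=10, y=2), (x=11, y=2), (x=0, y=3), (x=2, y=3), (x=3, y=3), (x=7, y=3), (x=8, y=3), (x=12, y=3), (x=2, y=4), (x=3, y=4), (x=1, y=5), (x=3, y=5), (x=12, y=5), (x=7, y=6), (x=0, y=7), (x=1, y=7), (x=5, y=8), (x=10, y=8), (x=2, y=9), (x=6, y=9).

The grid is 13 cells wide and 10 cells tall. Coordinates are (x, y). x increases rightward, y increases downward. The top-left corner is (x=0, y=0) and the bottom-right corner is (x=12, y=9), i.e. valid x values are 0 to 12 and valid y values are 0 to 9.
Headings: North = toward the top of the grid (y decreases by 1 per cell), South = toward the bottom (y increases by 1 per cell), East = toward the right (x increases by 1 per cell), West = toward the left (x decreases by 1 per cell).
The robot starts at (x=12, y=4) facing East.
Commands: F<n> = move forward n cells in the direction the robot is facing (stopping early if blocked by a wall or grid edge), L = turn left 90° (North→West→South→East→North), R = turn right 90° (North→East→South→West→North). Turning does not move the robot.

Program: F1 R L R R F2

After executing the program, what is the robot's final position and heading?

Answer: Final position: (x=10, y=4), facing West

Derivation:
Start: (x=12, y=4), facing East
  F1: move forward 0/1 (blocked), now at (x=12, y=4)
  R: turn right, now facing South
  L: turn left, now facing East
  R: turn right, now facing South
  R: turn right, now facing West
  F2: move forward 2, now at (x=10, y=4)
Final: (x=10, y=4), facing West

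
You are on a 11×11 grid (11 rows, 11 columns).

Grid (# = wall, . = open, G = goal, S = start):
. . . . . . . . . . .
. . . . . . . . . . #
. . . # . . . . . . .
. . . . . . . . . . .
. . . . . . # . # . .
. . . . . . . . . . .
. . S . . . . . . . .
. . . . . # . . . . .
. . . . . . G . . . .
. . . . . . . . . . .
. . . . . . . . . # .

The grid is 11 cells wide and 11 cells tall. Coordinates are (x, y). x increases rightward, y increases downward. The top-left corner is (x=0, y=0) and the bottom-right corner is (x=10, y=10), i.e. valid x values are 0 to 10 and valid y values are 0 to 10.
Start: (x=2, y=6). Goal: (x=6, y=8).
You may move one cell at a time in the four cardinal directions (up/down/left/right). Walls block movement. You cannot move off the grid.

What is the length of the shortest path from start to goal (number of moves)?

BFS from (x=2, y=6) until reaching (x=6, y=8):
  Distance 0: (x=2, y=6)
  Distance 1: (x=2, y=5), (x=1, y=6), (x=3, y=6), (x=2, y=7)
  Distance 2: (x=2, y=4), (x=1, y=5), (x=3, y=5), (x=0, y=6), (x=4, y=6), (x=1, y=7), (x=3, y=7), (x=2, y=8)
  Distance 3: (x=2, y=3), (x=1, y=4), (x=3, y=4), (x=0, y=5), (x=4, y=5), (x=5, y=6), (x=0, y=7), (x=4, y=7), (x=1, y=8), (x=3, y=8), (x=2, y=9)
  Distance 4: (x=2, y=2), (x=1, y=3), (x=3, y=3), (x=0, y=4), (x=4, y=4), (x=5, y=5), (x=6, y=6), (x=0, y=8), (x=4, y=8), (x=1, y=9), (x=3, y=9), (x=2, y=10)
  Distance 5: (x=2, y=1), (x=1, y=2), (x=0, y=3), (x=4, y=3), (x=5, y=4), (x=6, y=5), (x=7, y=6), (x=6, y=7), (x=5, y=8), (x=0, y=9), (x=4, y=9), (x=1, y=10), (x=3, y=10)
  Distance 6: (x=2, y=0), (x=1, y=1), (x=3, y=1), (x=0, y=2), (x=4, y=2), (x=5, y=3), (x=7, y=5), (x=8, y=6), (x=7, y=7), (x=6, y=8), (x=5, y=9), (x=0, y=10), (x=4, y=10)  <- goal reached here
One shortest path (6 moves): (x=2, y=6) -> (x=3, y=6) -> (x=4, y=6) -> (x=5, y=6) -> (x=6, y=6) -> (x=6, y=7) -> (x=6, y=8)

Answer: Shortest path length: 6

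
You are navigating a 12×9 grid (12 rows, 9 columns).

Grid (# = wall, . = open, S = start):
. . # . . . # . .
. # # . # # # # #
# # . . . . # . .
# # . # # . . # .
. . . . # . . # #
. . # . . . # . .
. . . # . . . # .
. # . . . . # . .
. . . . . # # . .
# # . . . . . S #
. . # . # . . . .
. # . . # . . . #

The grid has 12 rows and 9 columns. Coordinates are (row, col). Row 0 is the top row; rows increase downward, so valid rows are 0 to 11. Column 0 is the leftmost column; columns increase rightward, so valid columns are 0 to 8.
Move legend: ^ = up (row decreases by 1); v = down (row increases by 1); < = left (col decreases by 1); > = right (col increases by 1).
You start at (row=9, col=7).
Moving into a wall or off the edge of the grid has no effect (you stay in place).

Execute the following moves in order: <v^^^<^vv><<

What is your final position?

Answer: Final position: (row=11, col=5)

Derivation:
Start: (row=9, col=7)
  < (left): (row=9, col=7) -> (row=9, col=6)
  v (down): (row=9, col=6) -> (row=10, col=6)
  ^ (up): (row=10, col=6) -> (row=9, col=6)
  ^ (up): blocked, stay at (row=9, col=6)
  ^ (up): blocked, stay at (row=9, col=6)
  < (left): (row=9, col=6) -> (row=9, col=5)
  ^ (up): blocked, stay at (row=9, col=5)
  v (down): (row=9, col=5) -> (row=10, col=5)
  v (down): (row=10, col=5) -> (row=11, col=5)
  > (right): (row=11, col=5) -> (row=11, col=6)
  < (left): (row=11, col=6) -> (row=11, col=5)
  < (left): blocked, stay at (row=11, col=5)
Final: (row=11, col=5)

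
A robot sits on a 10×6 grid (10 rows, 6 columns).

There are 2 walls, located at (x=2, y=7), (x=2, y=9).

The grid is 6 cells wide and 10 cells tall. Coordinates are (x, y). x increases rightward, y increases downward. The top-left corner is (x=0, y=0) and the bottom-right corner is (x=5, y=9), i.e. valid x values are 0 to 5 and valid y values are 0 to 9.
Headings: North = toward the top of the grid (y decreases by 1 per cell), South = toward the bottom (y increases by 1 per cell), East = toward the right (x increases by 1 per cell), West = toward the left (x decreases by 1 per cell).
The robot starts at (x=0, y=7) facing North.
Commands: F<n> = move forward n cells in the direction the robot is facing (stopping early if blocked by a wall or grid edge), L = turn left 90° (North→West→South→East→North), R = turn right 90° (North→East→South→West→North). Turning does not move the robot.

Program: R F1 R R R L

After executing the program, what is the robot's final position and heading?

Answer: Final position: (x=1, y=7), facing West

Derivation:
Start: (x=0, y=7), facing North
  R: turn right, now facing East
  F1: move forward 1, now at (x=1, y=7)
  R: turn right, now facing South
  R: turn right, now facing West
  R: turn right, now facing North
  L: turn left, now facing West
Final: (x=1, y=7), facing West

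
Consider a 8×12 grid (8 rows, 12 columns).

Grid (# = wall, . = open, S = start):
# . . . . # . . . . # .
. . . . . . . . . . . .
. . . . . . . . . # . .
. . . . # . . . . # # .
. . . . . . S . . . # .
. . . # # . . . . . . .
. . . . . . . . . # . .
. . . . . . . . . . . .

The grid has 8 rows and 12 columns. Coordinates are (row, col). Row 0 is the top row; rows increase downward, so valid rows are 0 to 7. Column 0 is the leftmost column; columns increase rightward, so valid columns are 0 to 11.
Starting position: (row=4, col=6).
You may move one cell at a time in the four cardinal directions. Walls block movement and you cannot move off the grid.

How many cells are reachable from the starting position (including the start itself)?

BFS flood-fill from (row=4, col=6):
  Distance 0: (row=4, col=6)
  Distance 1: (row=3, col=6), (row=4, col=5), (row=4, col=7), (row=5, col=6)
  Distance 2: (row=2, col=6), (row=3, col=5), (row=3, col=7), (row=4, col=4), (row=4, col=8), (row=5, col=5), (row=5, col=7), (row=6, col=6)
  Distance 3: (row=1, col=6), (row=2, col=5), (row=2, col=7), (row=3, col=8), (row=4, col=3), (row=4, col=9), (row=5, col=8), (row=6, col=5), (row=6, col=7), (row=7, col=6)
  Distance 4: (row=0, col=6), (row=1, col=5), (row=1, col=7), (row=2, col=4), (row=2, col=8), (row=3, col=3), (row=4, col=2), (row=5, col=9), (row=6, col=4), (row=6, col=8), (row=7, col=5), (row=7, col=7)
  Distance 5: (row=0, col=7), (row=1, col=4), (row=1, col=8), (row=2, col=3), (row=3, col=2), (row=4, col=1), (row=5, col=2), (row=5, col=10), (row=6, col=3), (row=7, col=4), (row=7, col=8)
  Distance 6: (row=0, col=4), (row=0, col=8), (row=1, col=3), (row=1, col=9), (row=2, col=2), (row=3, col=1), (row=4, col=0), (row=5, col=1), (row=5, col=11), (row=6, col=2), (row=6, col=10), (row=7, col=3), (row=7, col=9)
  Distance 7: (row=0, col=3), (row=0, col=9), (row=1, col=2), (row=1, col=10), (row=2, col=1), (row=3, col=0), (row=4, col=11), (row=5, col=0), (row=6, col=1), (row=6, col=11), (row=7, col=2), (row=7, col=10)
  Distance 8: (row=0, col=2), (row=1, col=1), (row=1, col=11), (row=2, col=0), (row=2, col=10), (row=3, col=11), (row=6, col=0), (row=7, col=1), (row=7, col=11)
  Distance 9: (row=0, col=1), (row=0, col=11), (row=1, col=0), (row=2, col=11), (row=7, col=0)
Total reachable: 85 (grid has 85 open cells total)

Answer: Reachable cells: 85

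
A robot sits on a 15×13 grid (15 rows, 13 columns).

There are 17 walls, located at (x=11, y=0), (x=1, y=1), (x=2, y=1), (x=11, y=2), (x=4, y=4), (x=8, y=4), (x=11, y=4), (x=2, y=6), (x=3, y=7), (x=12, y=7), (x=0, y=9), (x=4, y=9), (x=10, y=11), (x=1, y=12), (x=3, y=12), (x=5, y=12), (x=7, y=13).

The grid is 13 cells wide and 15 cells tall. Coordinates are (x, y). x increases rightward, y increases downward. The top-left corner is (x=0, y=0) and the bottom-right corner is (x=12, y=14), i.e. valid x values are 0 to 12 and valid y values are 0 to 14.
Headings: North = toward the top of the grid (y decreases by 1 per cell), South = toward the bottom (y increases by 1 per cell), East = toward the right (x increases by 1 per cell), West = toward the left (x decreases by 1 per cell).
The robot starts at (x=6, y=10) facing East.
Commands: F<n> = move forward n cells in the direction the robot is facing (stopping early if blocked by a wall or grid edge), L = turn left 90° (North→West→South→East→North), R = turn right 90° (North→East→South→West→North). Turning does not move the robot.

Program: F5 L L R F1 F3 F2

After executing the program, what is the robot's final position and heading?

Answer: Final position: (x=11, y=5), facing North

Derivation:
Start: (x=6, y=10), facing East
  F5: move forward 5, now at (x=11, y=10)
  L: turn left, now facing North
  L: turn left, now facing West
  R: turn right, now facing North
  F1: move forward 1, now at (x=11, y=9)
  F3: move forward 3, now at (x=11, y=6)
  F2: move forward 1/2 (blocked), now at (x=11, y=5)
Final: (x=11, y=5), facing North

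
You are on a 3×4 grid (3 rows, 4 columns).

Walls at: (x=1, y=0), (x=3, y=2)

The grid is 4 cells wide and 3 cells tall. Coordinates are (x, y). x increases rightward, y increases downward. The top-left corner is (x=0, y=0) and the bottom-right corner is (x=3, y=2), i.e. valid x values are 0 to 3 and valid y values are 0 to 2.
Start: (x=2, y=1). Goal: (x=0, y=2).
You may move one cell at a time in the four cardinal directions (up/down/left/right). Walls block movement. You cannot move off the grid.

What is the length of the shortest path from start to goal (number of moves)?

BFS from (x=2, y=1) until reaching (x=0, y=2):
  Distance 0: (x=2, y=1)
  Distance 1: (x=2, y=0), (x=1, y=1), (x=3, y=1), (x=2, y=2)
  Distance 2: (x=3, y=0), (x=0, y=1), (x=1, y=2)
  Distance 3: (x=0, y=0), (x=0, y=2)  <- goal reached here
One shortest path (3 moves): (x=2, y=1) -> (x=1, y=1) -> (x=0, y=1) -> (x=0, y=2)

Answer: Shortest path length: 3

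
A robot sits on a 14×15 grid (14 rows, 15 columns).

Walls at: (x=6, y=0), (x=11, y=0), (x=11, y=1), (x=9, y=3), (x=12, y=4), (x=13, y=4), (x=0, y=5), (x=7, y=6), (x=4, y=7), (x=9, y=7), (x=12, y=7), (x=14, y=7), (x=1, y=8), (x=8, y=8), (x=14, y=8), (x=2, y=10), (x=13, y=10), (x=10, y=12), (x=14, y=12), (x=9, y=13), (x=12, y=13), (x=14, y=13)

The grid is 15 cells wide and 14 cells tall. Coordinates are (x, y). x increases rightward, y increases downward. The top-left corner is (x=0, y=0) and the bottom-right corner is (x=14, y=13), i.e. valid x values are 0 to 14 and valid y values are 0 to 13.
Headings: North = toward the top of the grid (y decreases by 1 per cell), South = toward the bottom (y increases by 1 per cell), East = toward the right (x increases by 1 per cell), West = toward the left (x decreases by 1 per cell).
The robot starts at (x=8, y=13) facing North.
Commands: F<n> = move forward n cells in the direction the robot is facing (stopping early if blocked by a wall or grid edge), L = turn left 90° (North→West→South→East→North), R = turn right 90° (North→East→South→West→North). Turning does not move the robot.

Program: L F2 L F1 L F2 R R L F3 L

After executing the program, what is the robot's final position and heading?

Start: (x=8, y=13), facing North
  L: turn left, now facing West
  F2: move forward 2, now at (x=6, y=13)
  L: turn left, now facing South
  F1: move forward 0/1 (blocked), now at (x=6, y=13)
  L: turn left, now facing East
  F2: move forward 2, now at (x=8, y=13)
  R: turn right, now facing South
  R: turn right, now facing West
  L: turn left, now facing South
  F3: move forward 0/3 (blocked), now at (x=8, y=13)
  L: turn left, now facing East
Final: (x=8, y=13), facing East

Answer: Final position: (x=8, y=13), facing East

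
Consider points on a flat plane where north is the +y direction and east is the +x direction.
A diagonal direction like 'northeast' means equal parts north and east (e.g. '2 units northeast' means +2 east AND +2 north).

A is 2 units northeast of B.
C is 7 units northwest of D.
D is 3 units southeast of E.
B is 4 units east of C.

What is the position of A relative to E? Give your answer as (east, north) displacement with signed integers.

Place E at the origin (east=0, north=0).
  D is 3 units southeast of E: delta (east=+3, north=-3); D at (east=3, north=-3).
  C is 7 units northwest of D: delta (east=-7, north=+7); C at (east=-4, north=4).
  B is 4 units east of C: delta (east=+4, north=+0); B at (east=0, north=4).
  A is 2 units northeast of B: delta (east=+2, north=+2); A at (east=2, north=6).
Therefore A relative to E: (east=2, north=6).

Answer: A is at (east=2, north=6) relative to E.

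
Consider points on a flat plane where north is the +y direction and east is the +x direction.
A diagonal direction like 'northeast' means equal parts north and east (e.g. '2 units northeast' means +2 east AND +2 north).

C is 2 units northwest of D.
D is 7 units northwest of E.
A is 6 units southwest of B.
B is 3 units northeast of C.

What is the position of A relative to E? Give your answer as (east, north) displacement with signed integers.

Answer: A is at (east=-12, north=6) relative to E.

Derivation:
Place E at the origin (east=0, north=0).
  D is 7 units northwest of E: delta (east=-7, north=+7); D at (east=-7, north=7).
  C is 2 units northwest of D: delta (east=-2, north=+2); C at (east=-9, north=9).
  B is 3 units northeast of C: delta (east=+3, north=+3); B at (east=-6, north=12).
  A is 6 units southwest of B: delta (east=-6, north=-6); A at (east=-12, north=6).
Therefore A relative to E: (east=-12, north=6).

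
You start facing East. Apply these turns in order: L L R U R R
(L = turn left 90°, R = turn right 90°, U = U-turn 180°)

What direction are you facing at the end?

Start: East
  L (left (90° counter-clockwise)) -> North
  L (left (90° counter-clockwise)) -> West
  R (right (90° clockwise)) -> North
  U (U-turn (180°)) -> South
  R (right (90° clockwise)) -> West
  R (right (90° clockwise)) -> North
Final: North

Answer: Final heading: North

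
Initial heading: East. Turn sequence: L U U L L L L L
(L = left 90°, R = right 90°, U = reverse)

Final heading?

Start: East
  L (left (90° counter-clockwise)) -> North
  U (U-turn (180°)) -> South
  U (U-turn (180°)) -> North
  L (left (90° counter-clockwise)) -> West
  L (left (90° counter-clockwise)) -> South
  L (left (90° counter-clockwise)) -> East
  L (left (90° counter-clockwise)) -> North
  L (left (90° counter-clockwise)) -> West
Final: West

Answer: Final heading: West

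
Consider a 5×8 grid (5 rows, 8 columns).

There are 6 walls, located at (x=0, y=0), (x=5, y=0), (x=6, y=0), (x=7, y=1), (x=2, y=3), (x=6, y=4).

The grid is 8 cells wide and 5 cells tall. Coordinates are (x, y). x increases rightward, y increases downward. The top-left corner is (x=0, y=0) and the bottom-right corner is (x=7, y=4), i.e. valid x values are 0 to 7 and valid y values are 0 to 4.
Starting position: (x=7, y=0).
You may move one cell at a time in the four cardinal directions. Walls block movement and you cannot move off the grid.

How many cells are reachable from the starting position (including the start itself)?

BFS flood-fill from (x=7, y=0):
  Distance 0: (x=7, y=0)
Total reachable: 1 (grid has 34 open cells total)

Answer: Reachable cells: 1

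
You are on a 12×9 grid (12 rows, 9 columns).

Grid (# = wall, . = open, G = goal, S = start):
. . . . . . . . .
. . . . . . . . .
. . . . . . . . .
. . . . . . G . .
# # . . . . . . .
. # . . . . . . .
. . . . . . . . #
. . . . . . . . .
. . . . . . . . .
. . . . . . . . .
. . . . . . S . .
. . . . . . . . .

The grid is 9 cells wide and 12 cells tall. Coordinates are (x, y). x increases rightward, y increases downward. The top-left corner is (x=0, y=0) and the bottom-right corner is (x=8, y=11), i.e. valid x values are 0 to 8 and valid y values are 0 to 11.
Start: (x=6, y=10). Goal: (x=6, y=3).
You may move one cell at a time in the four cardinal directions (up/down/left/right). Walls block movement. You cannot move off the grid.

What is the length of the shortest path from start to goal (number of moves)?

BFS from (x=6, y=10) until reaching (x=6, y=3):
  Distance 0: (x=6, y=10)
  Distance 1: (x=6, y=9), (x=5, y=10), (x=7, y=10), (x=6, y=11)
  Distance 2: (x=6, y=8), (x=5, y=9), (x=7, y=9), (x=4, y=10), (x=8, y=10), (x=5, y=11), (x=7, y=11)
  Distance 3: (x=6, y=7), (x=5, y=8), (x=7, y=8), (x=4, y=9), (x=8, y=9), (x=3, y=10), (x=4, y=11), (x=8, y=11)
  Distance 4: (x=6, y=6), (x=5, y=7), (x=7, y=7), (x=4, y=8), (x=8, y=8), (x=3, y=9), (x=2, y=10), (x=3, y=11)
  Distance 5: (x=6, y=5), (x=5, y=6), (x=7, y=6), (x=4, y=7), (x=8, y=7), (x=3, y=8), (x=2, y=9), (x=1, y=10), (x=2, y=11)
  Distance 6: (x=6, y=4), (x=5, y=5), (x=7, y=5), (x=4, y=6), (x=3, y=7), (x=2, y=8), (x=1, y=9), (x=0, y=10), (x=1, y=11)
  Distance 7: (x=6, y=3), (x=5, y=4), (x=7, y=4), (x=4, y=5), (x=8, y=5), (x=3, y=6), (x=2, y=7), (x=1, y=8), (x=0, y=9), (x=0, y=11)  <- goal reached here
One shortest path (7 moves): (x=6, y=10) -> (x=6, y=9) -> (x=6, y=8) -> (x=6, y=7) -> (x=6, y=6) -> (x=6, y=5) -> (x=6, y=4) -> (x=6, y=3)

Answer: Shortest path length: 7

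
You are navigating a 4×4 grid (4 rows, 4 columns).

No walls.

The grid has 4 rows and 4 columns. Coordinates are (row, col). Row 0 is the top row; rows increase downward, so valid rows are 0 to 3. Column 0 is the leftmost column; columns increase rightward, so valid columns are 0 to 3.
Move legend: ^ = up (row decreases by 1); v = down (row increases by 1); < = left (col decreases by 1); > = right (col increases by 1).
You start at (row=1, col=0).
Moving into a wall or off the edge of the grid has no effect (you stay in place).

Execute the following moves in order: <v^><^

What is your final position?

Start: (row=1, col=0)
  < (left): blocked, stay at (row=1, col=0)
  v (down): (row=1, col=0) -> (row=2, col=0)
  ^ (up): (row=2, col=0) -> (row=1, col=0)
  > (right): (row=1, col=0) -> (row=1, col=1)
  < (left): (row=1, col=1) -> (row=1, col=0)
  ^ (up): (row=1, col=0) -> (row=0, col=0)
Final: (row=0, col=0)

Answer: Final position: (row=0, col=0)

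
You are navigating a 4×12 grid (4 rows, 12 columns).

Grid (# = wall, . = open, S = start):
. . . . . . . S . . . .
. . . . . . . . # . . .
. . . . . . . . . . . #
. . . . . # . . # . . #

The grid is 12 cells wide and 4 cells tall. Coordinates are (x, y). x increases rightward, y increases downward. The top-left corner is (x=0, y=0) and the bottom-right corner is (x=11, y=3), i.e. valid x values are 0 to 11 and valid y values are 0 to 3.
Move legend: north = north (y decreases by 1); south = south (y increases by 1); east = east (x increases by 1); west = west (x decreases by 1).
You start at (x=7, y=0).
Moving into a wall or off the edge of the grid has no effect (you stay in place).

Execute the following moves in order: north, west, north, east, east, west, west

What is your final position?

Start: (x=7, y=0)
  north (north): blocked, stay at (x=7, y=0)
  west (west): (x=7, y=0) -> (x=6, y=0)
  north (north): blocked, stay at (x=6, y=0)
  east (east): (x=6, y=0) -> (x=7, y=0)
  east (east): (x=7, y=0) -> (x=8, y=0)
  west (west): (x=8, y=0) -> (x=7, y=0)
  west (west): (x=7, y=0) -> (x=6, y=0)
Final: (x=6, y=0)

Answer: Final position: (x=6, y=0)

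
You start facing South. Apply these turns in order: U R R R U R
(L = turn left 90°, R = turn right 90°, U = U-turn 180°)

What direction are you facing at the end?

Answer: Final heading: South

Derivation:
Start: South
  U (U-turn (180°)) -> North
  R (right (90° clockwise)) -> East
  R (right (90° clockwise)) -> South
  R (right (90° clockwise)) -> West
  U (U-turn (180°)) -> East
  R (right (90° clockwise)) -> South
Final: South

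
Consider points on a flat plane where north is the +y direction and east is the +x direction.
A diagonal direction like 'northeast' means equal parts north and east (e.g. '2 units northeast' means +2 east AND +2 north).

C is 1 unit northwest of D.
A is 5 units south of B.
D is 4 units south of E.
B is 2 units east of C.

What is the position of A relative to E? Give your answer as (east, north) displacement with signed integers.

Place E at the origin (east=0, north=0).
  D is 4 units south of E: delta (east=+0, north=-4); D at (east=0, north=-4).
  C is 1 unit northwest of D: delta (east=-1, north=+1); C at (east=-1, north=-3).
  B is 2 units east of C: delta (east=+2, north=+0); B at (east=1, north=-3).
  A is 5 units south of B: delta (east=+0, north=-5); A at (east=1, north=-8).
Therefore A relative to E: (east=1, north=-8).

Answer: A is at (east=1, north=-8) relative to E.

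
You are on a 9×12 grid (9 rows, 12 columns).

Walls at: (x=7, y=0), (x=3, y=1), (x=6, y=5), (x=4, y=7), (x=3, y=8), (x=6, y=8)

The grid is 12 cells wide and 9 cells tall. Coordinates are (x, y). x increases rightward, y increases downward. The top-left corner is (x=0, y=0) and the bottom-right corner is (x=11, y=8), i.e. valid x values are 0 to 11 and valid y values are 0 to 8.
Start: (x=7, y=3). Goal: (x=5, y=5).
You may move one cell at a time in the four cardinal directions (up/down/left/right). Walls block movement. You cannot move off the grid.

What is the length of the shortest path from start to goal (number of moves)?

BFS from (x=7, y=3) until reaching (x=5, y=5):
  Distance 0: (x=7, y=3)
  Distance 1: (x=7, y=2), (x=6, y=3), (x=8, y=3), (x=7, y=4)
  Distance 2: (x=7, y=1), (x=6, y=2), (x=8, y=2), (x=5, y=3), (x=9, y=3), (x=6, y=4), (x=8, y=4), (x=7, y=5)
  Distance 3: (x=6, y=1), (x=8, y=1), (x=5, y=2), (x=9, y=2), (x=4, y=3), (x=10, y=3), (x=5, y=4), (x=9, y=4), (x=8, y=5), (x=7, y=6)
  Distance 4: (x=6, y=0), (x=8, y=0), (x=5, y=1), (x=9, y=1), (x=4, y=2), (x=10, y=2), (x=3, y=3), (x=11, y=3), (x=4, y=4), (x=10, y=4), (x=5, y=5), (x=9, y=5), (x=6, y=6), (x=8, y=6), (x=7, y=7)  <- goal reached here
One shortest path (4 moves): (x=7, y=3) -> (x=6, y=3) -> (x=5, y=3) -> (x=5, y=4) -> (x=5, y=5)

Answer: Shortest path length: 4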